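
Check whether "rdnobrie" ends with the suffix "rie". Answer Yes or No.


Input string: 'rdnobrie'
Suffix to check: 'rie'
Last 3 characters of input: 'rie'
Match: True
Result: Yes


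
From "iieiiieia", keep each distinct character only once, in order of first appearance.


Input: 'iieiiieia'
Operation: keep first occurrence of each character
Scan: s[0]='i' new -> keep; s[1]='i' seen -> skip; s[2]='e' new -> keep; s[3]='i' seen -> skip; s[4]='i' seen -> skip; s[5]='i' seen -> skip; s[6]='e' seen -> skip; s[7]='i' seen -> skip; s[8]='a' new -> keep
Result: iea


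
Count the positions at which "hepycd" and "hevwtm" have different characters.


String 1: 'hepycd'
String 2: 'hevwtm'
Compare each position: pos 0: 'h'=='h', pos 1: 'e'=='e', pos 2: 'p'!='v', pos 3: 'y'!='w', pos 4: 'c'!='t', pos 5: 'd'!='m'
Differing positions: 4
Hamming distance: 4


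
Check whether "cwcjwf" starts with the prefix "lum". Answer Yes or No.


Input string: 'cwcjwf'
Prefix to check: 'lum'
First 3 characters of input: 'cwc'
Match: False
Result: No


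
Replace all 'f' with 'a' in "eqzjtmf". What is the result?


Input string: 'eqzjtmf'
Operation: replace 'f' with 'a'
Positions of 'f': 6
After replacement: eqzjtma


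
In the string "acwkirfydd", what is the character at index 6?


Input string: 'acwkirfydd'
Operation: get character at index 6
Index mapping: s[0]='a', s[1]='c', s[2]='w', s[3]='k', s[4]='i', s[5]='r', s[6]='f'
Result: 'f'


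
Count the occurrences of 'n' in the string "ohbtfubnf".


Input string: 'ohbtfubnf'
Target character: 'n'
Scan each position: s[7]='n'
Matches found at indices: 7
Total: 1


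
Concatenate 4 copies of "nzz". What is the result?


Input string: 'nzz'
Operation: repeat 4 times
Concatenation: 'nzz' + 'nzz' + 'nzz' + 'nzz'
Result: nzznzznzznzz


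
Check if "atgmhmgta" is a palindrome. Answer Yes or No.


Input string: 'atgmhmgta'
Reversed: 'atgmhmgta'
Compare pairs: s[0]='a' vs s[8]='a' (match), s[1]='t' vs s[7]='t' (match), s[2]='g' vs s[6]='g' (match), s[3]='m' vs s[5]='m' (match)
Palindrome: Yes


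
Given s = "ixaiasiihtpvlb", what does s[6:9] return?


Input string: 'ixaiasiihtpvlb'
Operation: slice [6:9]
Extract characters: s[6]='i', s[7]='i', s[8]='h'
Result: iih


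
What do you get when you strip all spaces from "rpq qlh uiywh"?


Input string: 'rpq qlh uiywh'
Operation: remove all spaces
Words: 'rpq', 'qlh', 'uiywh'
Join without spaces: rpqqlhuiywh


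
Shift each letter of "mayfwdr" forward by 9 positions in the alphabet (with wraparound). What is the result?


Input: 'mayfwdr', shift = 9
Operation: for each letter, (position + 9) mod 26
Mapping: 'm'(12+9=21)->'v', 'a'(0+9=9)->'j', 'y'(24+9=33, 33 mod 26=7)->'h', 'f'(5+9=14)->'o', 'w'(22+9=31, 31 mod 26=5)->'f', 'd'(3+9=12)->'m', 'r'(17+9=26, 26 mod 26=0)->'a'
Result: vjhofma


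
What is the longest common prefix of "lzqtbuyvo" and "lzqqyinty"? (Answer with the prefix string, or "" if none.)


String 1: 'lzqtbuyvo'
String 2: 'lzqqyinty'
Compare position by position:
pos 0: 'l' vs 'l' match
pos 1: 'z' vs 'z' match
pos 2: 'q' vs 'q' match
pos 3: 't' vs 'q' differ -> stop
Longest common prefix: "lzq" (length 3)


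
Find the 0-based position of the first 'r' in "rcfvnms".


Input string: 'rcfvnms'
Target: 'r'
Scanning left to right: s[0]='r'
First match at index: 0


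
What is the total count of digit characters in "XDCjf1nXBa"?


Input string: 'XDCjf1nXBa'
Operation: count digit characters (0-9)
Scan: 'X', 'D', 'C', 'j', 'f', '1'(digit), 'n', 'X', 'B', 'a'
Digits found: 1
Result: 1


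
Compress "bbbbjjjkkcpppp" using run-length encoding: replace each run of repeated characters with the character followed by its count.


Input: 'bbbbjjjkkcpppp'
Operation: identify consecutive runs
Runs: 'bbbb' -> b4, 'jjj' -> j3, 'kk' -> k2, 'c' -> c1, 'pppp' -> p4
Encoded: b4j3k2c1p4


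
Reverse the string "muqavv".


Input string: 'muqavv'
Operation: reverse character order
Original order: 'm' -> 'u' -> 'q' -> 'a' -> 'v' -> 'v'
Reversed order: 'v' -> 'v' -> 'a' -> 'q' -> 'u' -> 'm'
Result: vvaqum


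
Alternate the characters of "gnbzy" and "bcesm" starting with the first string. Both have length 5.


String 1: 'gnbzy'
String 2: 'bcesm'
Operation: alternate characters
Pairs: 'g'+'b', 'n'+'c', 'b'+'e', 'z'+'s', 'y'+'m'
Result: gbncbezsym


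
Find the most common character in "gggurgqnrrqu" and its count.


Input: 'gggurgqnrrqu'
Operation: tally each character
Counts: 'g':4, 'n':1, 'q':2, 'r':3, 'u':2
Maximum: 'g' appears 4 times


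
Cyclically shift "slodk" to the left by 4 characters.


Input: 'slodk', shift = 4
Operation: split at index 4 and swap parts
Front part s[0:4] = 'slod'
Back part s[4:] = 'k'
Rotated = back + front = 'k' + 'slod'
Result: kslod


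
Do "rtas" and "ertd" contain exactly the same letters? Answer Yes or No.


String 1: 'rtas' -> sorted: 'arst'
String 2: 'ertd' -> sorted: 'dert'
Compare sorted forms: 'arst' != 'dert'
Anagram: No


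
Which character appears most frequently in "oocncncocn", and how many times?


Input: 'oocncncocn'
Operation: tally each character
Counts: 'c':4, 'n':3, 'o':3
Maximum: 'c' appears 4 times


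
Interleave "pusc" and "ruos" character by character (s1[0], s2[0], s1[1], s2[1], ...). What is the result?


String 1: 'pusc'
String 2: 'ruos'
Operation: alternate characters
Pairs: 'p'+'r', 'u'+'u', 's'+'o', 'c'+'s'
Result: pruusocs


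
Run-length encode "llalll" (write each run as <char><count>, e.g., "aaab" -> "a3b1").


Input: 'llalll'
Operation: identify consecutive runs
Runs: 'll' -> l2, 'a' -> a1, 'lll' -> l3
Encoded: l2a1l3


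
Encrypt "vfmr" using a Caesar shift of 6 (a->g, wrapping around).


Input: 'vfmr', shift = 6
Operation: for each letter, (position + 6) mod 26
Mapping: 'v'(21+6=27, 27 mod 26=1)->'b', 'f'(5+6=11)->'l', 'm'(12+6=18)->'s', 'r'(17+6=23)->'x'
Result: blsx


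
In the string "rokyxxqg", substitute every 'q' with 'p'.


Input string: 'rokyxxqg'
Operation: replace 'q' with 'p'
Positions of 'q': 6
After replacement: rokyxxpg


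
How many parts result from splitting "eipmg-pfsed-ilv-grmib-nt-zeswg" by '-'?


Input string: 'eipmg-pfsed-ilv-grmib-nt-zeswg'
Delimiter: '-'
Split result: 'eipmg', 'pfsed', 'ilv', 'grmib', 'nt', 'zeswg'
Number of parts: 6


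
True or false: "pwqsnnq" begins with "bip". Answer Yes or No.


Input string: 'pwqsnnq'
Prefix to check: 'bip'
First 3 characters of input: 'pwq'
Match: False
Result: No


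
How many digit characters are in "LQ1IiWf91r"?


Input string: 'LQ1IiWf91r'
Operation: count digit characters (0-9)
Scan: 'L', 'Q', '1'(digit), 'I', 'i', 'W', 'f', '9'(digit), '1'(digit), 'r'
Digits found: 3
Result: 3


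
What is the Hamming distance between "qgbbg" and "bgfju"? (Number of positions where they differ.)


String 1: 'qgbbg'
String 2: 'bgfju'
Compare each position: pos 0: 'q'!='b', pos 1: 'g'=='g', pos 2: 'b'!='f', pos 3: 'b'!='j', pos 4: 'g'!='u'
Differing positions: 4
Hamming distance: 4


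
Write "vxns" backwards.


Input string: 'vxns'
Operation: reverse character order
Original order: 'v' -> 'x' -> 'n' -> 's'
Reversed order: 's' -> 'n' -> 'x' -> 'v'
Result: snxv


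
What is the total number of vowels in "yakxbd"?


Input string: 'yakxbd'
Operation: count vowels (a, e, i, o, u)
Scan: s[0]='y', s[1]='a' (vowel), s[2]='k', s[3]='x', s[4]='b', s[5]='d'
Vowels found: 1
Result: 1


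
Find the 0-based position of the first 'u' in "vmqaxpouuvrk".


Input string: 'vmqaxpouuvrk'
Target: 'u'
Scanning left to right: s[0]='v', s[1]='m', s[2]='q', s[3]='a', s[4]='x', s[5]='p', s[6]='o', s[7]='u'
First match at index: 7


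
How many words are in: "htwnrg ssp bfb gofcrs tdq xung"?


Input string: 'htwnrg ssp bfb gofcrs tdq xung'
Operation: split by spaces
Words found: 'htwnrg', 'ssp', 'bfb', 'gofcrs', 'tdq', 'xung'
Word count: 6


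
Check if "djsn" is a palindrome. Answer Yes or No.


Input string: 'djsn'
Reversed: 'nsjd'
Compare pairs: s[0]='d' vs s[3]='n' (mismatch), s[1]='j' vs s[2]='s' (mismatch)
Palindrome: No


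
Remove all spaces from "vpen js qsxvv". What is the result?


Input string: 'vpen js qsxvv'
Operation: remove all spaces
Words: 'vpen', 'js', 'qsxvv'
Join without spaces: vpenjsqsxvv


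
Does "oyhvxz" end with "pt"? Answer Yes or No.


Input string: 'oyhvxz'
Suffix to check: 'pt'
Last 2 characters of input: 'xz'
Match: False
Result: No


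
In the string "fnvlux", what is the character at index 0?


Input string: 'fnvlux'
Operation: get character at index 0
Index mapping: s[0]='f'
Result: 'f'


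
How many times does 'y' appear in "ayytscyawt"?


Input string: 'ayytscyawt'
Target character: 'y'
Scan each position: s[1]='y', s[2]='y', s[6]='y'
Matches found at indices: 1, 2, 6
Total: 3


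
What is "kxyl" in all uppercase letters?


Input string: 'kxyl'
Operation: convert each letter to uppercase
Mapping: 'k'->'K', 'x'->'X', 'y'->'Y', 'l'->'L'
Result: KXYL


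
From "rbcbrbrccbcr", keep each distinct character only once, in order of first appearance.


Input: 'rbcbrbrccbcr'
Operation: keep first occurrence of each character
Scan: s[0]='r' new -> keep; s[1]='b' new -> keep; s[2]='c' new -> keep; s[3]='b' seen -> skip; s[4]='r' seen -> skip; s[5]='b' seen -> skip; s[6]='r' seen -> skip; s[7]='c' seen -> skip; s[8]='c' seen -> skip; s[9]='b' seen -> skip; s[10]='c' seen -> skip; s[11]='r' seen -> skip
Result: rbc


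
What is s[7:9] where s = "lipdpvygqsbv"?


Input string: 'lipdpvygqsbv'
Operation: slice [7:9]
Extract characters: s[7]='g', s[8]='q'
Result: gq


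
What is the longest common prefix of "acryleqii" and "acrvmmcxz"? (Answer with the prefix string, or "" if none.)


String 1: 'acryleqii'
String 2: 'acrvmmcxz'
Compare position by position:
pos 0: 'a' vs 'a' match
pos 1: 'c' vs 'c' match
pos 2: 'r' vs 'r' match
pos 3: 'y' vs 'v' differ -> stop
Longest common prefix: "acr" (length 3)


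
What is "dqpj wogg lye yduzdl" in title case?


Input string: 'dqpj wogg lye yduzdl'
Operation: capitalize first letter of each word
Word transformations: 'dqpj'->'Dqpj', 'wogg'->'Wogg', 'lye'->'Lye', 'yduzdl'->'Yduzdl'
Result: Dqpj Wogg Lye Yduzdl


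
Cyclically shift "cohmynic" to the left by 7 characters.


Input: 'cohmynic', shift = 7
Operation: split at index 7 and swap parts
Front part s[0:7] = 'cohmyni'
Back part s[7:] = 'c'
Rotated = back + front = 'c' + 'cohmyni'
Result: ccohmyni


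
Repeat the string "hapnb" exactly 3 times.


Input string: 'hapnb'
Operation: repeat 3 times
Concatenation: 'hapnb' + 'hapnb' + 'hapnb'
Result: hapnbhapnbhapnb


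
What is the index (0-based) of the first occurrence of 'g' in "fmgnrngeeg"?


Input string: 'fmgnrngeeg'
Target: 'g'
Scanning left to right: s[0]='f', s[1]='m', s[2]='g'
First match at index: 2


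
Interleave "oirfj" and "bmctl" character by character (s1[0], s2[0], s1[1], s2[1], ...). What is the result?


String 1: 'oirfj'
String 2: 'bmctl'
Operation: alternate characters
Pairs: 'o'+'b', 'i'+'m', 'r'+'c', 'f'+'t', 'j'+'l'
Result: obimrcftjl


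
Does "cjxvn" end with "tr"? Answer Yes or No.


Input string: 'cjxvn'
Suffix to check: 'tr'
Last 2 characters of input: 'vn'
Match: False
Result: No


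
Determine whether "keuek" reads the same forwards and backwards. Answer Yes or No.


Input string: 'keuek'
Reversed: 'keuek'
Compare pairs: s[0]='k' vs s[4]='k' (match), s[1]='e' vs s[3]='e' (match)
Palindrome: Yes


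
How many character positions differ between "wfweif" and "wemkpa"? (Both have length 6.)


String 1: 'wfweif'
String 2: 'wemkpa'
Compare each position: pos 0: 'w'=='w', pos 1: 'f'!='e', pos 2: 'w'!='m', pos 3: 'e'!='k', pos 4: 'i'!='p', pos 5: 'f'!='a'
Differing positions: 5
Hamming distance: 5


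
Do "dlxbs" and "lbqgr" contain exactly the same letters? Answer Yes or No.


String 1: 'dlxbs' -> sorted: 'bdlsx'
String 2: 'lbqgr' -> sorted: 'bglqr'
Compare sorted forms: 'bdlsx' != 'bglqr'
Anagram: No


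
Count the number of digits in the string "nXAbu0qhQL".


Input string: 'nXAbu0qhQL'
Operation: count digit characters (0-9)
Scan: 'n', 'X', 'A', 'b', 'u', '0'(digit), 'q', 'h', 'Q', 'L'
Digits found: 1
Result: 1


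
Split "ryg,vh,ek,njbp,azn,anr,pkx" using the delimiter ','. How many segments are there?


Input string: 'ryg,vh,ek,njbp,azn,anr,pkx'
Delimiter: ','
Split result: 'ryg', 'vh', 'ek', 'njbp', 'azn', 'anr', 'pkx'
Number of parts: 7


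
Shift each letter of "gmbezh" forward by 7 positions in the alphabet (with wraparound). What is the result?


Input: 'gmbezh', shift = 7
Operation: for each letter, (position + 7) mod 26
Mapping: 'g'(6+7=13)->'n', 'm'(12+7=19)->'t', 'b'(1+7=8)->'i', 'e'(4+7=11)->'l', 'z'(25+7=32, 32 mod 26=6)->'g', 'h'(7+7=14)->'o'
Result: ntilgo


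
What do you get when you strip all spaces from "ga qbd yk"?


Input string: 'ga qbd yk'
Operation: remove all spaces
Words: 'ga', 'qbd', 'yk'
Join without spaces: gaqbdyk


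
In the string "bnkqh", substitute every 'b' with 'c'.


Input string: 'bnkqh'
Operation: replace 'b' with 'c'
Positions of 'b': 0
After replacement: cnkqh


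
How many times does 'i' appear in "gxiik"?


Input string: 'gxiik'
Target character: 'i'
Scan each position: s[2]='i', s[3]='i'
Matches found at indices: 2, 3
Total: 2


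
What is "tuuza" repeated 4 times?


Input string: 'tuuza'
Operation: repeat 4 times
Concatenation: 'tuuza' + 'tuuza' + 'tuuza' + 'tuuza'
Result: tuuzatuuzatuuzatuuza


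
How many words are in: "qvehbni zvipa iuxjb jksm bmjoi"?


Input string: 'qvehbni zvipa iuxjb jksm bmjoi'
Operation: split by spaces
Words found: 'qvehbni', 'zvipa', 'iuxjb', 'jksm', 'bmjoi'
Word count: 5


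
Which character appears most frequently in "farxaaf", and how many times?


Input: 'farxaaf'
Operation: tally each character
Counts: 'a':3, 'f':2, 'r':1, 'x':1
Maximum: 'a' appears 3 times


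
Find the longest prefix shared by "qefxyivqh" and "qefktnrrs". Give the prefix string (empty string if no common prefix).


String 1: 'qefxyivqh'
String 2: 'qefktnrrs'
Compare position by position:
pos 0: 'q' vs 'q' match
pos 1: 'e' vs 'e' match
pos 2: 'f' vs 'f' match
pos 3: 'x' vs 'k' differ -> stop
Longest common prefix: "qef" (length 3)


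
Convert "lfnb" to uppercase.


Input string: 'lfnb'
Operation: convert each letter to uppercase
Mapping: 'l'->'L', 'f'->'F', 'n'->'N', 'b'->'B'
Result: LFNB


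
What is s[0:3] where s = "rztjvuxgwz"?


Input string: 'rztjvuxgwz'
Operation: slice [0:3]
Extract characters: s[0]='r', s[1]='z', s[2]='t'
Result: rzt


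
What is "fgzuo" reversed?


Input string: 'fgzuo'
Operation: reverse character order
Original order: 'f' -> 'g' -> 'z' -> 'u' -> 'o'
Reversed order: 'o' -> 'u' -> 'z' -> 'g' -> 'f'
Result: ouzgf


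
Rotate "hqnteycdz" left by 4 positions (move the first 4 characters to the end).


Input: 'hqnteycdz', shift = 4
Operation: split at index 4 and swap parts
Front part s[0:4] = 'hqnt'
Back part s[4:] = 'eycdz'
Rotated = back + front = 'eycdz' + 'hqnt'
Result: eycdzhqnt


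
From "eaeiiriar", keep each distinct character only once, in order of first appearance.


Input: 'eaeiiriar'
Operation: keep first occurrence of each character
Scan: s[0]='e' new -> keep; s[1]='a' new -> keep; s[2]='e' seen -> skip; s[3]='i' new -> keep; s[4]='i' seen -> skip; s[5]='r' new -> keep; s[6]='i' seen -> skip; s[7]='a' seen -> skip; s[8]='r' seen -> skip
Result: eair


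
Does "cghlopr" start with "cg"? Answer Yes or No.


Input string: 'cghlopr'
Prefix to check: 'cg'
First 2 characters of input: 'cg'
Match: True
Result: Yes


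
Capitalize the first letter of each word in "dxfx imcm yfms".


Input string: 'dxfx imcm yfms'
Operation: capitalize first letter of each word
Word transformations: 'dxfx'->'Dxfx', 'imcm'->'Imcm', 'yfms'->'Yfms'
Result: Dxfx Imcm Yfms


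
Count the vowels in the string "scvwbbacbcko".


Input string: 'scvwbbacbcko'
Operation: count vowels (a, e, i, o, u)
Scan: s[0]='s', s[1]='c', s[2]='v', s[3]='w', s[4]='b', s[5]='b', s[6]='a' (vowel), s[7]='c', s[8]='b', s[9]='c', s[10]='k', s[11]='o' (vowel)
Vowels found: 2
Result: 2


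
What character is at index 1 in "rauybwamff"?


Input string: 'rauybwamff'
Operation: get character at index 1
Index mapping: s[0]='r', s[1]='a'
Result: 'a'


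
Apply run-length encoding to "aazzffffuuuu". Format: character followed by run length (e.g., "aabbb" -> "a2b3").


Input: 'aazzffffuuuu'
Operation: identify consecutive runs
Runs: 'aa' -> a2, 'zz' -> z2, 'ffff' -> f4, 'uuuu' -> u4
Encoded: a2z2f4u4


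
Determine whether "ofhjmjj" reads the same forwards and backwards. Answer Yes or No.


Input string: 'ofhjmjj'
Reversed: 'jjmjhfo'
Compare pairs: s[0]='o' vs s[6]='j' (mismatch), s[1]='f' vs s[5]='j' (mismatch), s[2]='h' vs s[4]='m' (mismatch)
Palindrome: No


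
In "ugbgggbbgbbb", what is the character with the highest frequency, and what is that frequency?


Input: 'ugbgggbbgbbb'
Operation: tally each character
Counts: 'b':6, 'g':5, 'u':1
Maximum: 'b' appears 6 times


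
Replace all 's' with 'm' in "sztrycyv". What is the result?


Input string: 'sztrycyv'
Operation: replace 's' with 'm'
Positions of 's': 0
After replacement: mztrycyv


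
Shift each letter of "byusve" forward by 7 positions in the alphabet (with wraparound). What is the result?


Input: 'byusve', shift = 7
Operation: for each letter, (position + 7) mod 26
Mapping: 'b'(1+7=8)->'i', 'y'(24+7=31, 31 mod 26=5)->'f', 'u'(20+7=27, 27 mod 26=1)->'b', 's'(18+7=25)->'z', 'v'(21+7=28, 28 mod 26=2)->'c', 'e'(4+7=11)->'l'
Result: ifbzcl


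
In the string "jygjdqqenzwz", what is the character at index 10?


Input string: 'jygjdqqenzwz'
Operation: get character at index 10
Index mapping: s[0]='j', s[1]='y', s[2]='g', s[3]='j', s[4]='d', s[5]='q', s[6]='q', s[7]='e', s[8]='n', s[9]='z', s[10]='w'
Result: 'w'


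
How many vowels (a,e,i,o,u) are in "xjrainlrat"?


Input string: 'xjrainlrat'
Operation: count vowels (a, e, i, o, u)
Scan: s[0]='x', s[1]='j', s[2]='r', s[3]='a' (vowel), s[4]='i' (vowel), s[5]='n', s[6]='l', s[7]='r', s[8]='a' (vowel), s[9]='t'
Vowels found: 3
Result: 3


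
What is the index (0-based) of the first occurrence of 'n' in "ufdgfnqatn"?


Input string: 'ufdgfnqatn'
Target: 'n'
Scanning left to right: s[0]='u', s[1]='f', s[2]='d', s[3]='g', s[4]='f', s[5]='n'
First match at index: 5


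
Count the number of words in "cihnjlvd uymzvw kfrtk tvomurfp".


Input string: 'cihnjlvd uymzvw kfrtk tvomurfp'
Operation: split by spaces
Words found: 'cihnjlvd', 'uymzvw', 'kfrtk', 'tvomurfp'
Word count: 4


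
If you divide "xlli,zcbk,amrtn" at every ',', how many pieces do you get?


Input string: 'xlli,zcbk,amrtn'
Delimiter: ','
Split result: 'xlli', 'zcbk', 'amrtn'
Number of parts: 3


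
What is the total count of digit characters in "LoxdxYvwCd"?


Input string: 'LoxdxYvwCd'
Operation: count digit characters (0-9)
Scan: 'L', 'o', 'x', 'd', 'x', 'Y', 'v', 'w', 'C', 'd'
Digits found: 0
Result: 0


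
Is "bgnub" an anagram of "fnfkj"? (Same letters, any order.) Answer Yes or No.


String 1: 'fnfkj' -> sorted: 'ffjkn'
String 2: 'bgnub' -> sorted: 'bbgnu'
Compare sorted forms: 'ffjkn' != 'bbgnu'
Anagram: No


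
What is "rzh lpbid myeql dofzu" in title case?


Input string: 'rzh lpbid myeql dofzu'
Operation: capitalize first letter of each word
Word transformations: 'rzh'->'Rzh', 'lpbid'->'Lpbid', 'myeql'->'Myeql', 'dofzu'->'Dofzu'
Result: Rzh Lpbid Myeql Dofzu


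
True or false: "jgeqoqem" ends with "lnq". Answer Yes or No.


Input string: 'jgeqoqem'
Suffix to check: 'lnq'
Last 3 characters of input: 'qem'
Match: False
Result: No


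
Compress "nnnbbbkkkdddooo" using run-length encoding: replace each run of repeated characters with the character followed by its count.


Input: 'nnnbbbkkkdddooo'
Operation: identify consecutive runs
Runs: 'nnn' -> n3, 'bbb' -> b3, 'kkk' -> k3, 'ddd' -> d3, 'ooo' -> o3
Encoded: n3b3k3d3o3


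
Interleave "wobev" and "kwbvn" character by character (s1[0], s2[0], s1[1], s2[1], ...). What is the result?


String 1: 'wobev'
String 2: 'kwbvn'
Operation: alternate characters
Pairs: 'w'+'k', 'o'+'w', 'b'+'b', 'e'+'v', 'v'+'n'
Result: wkowbbevvn


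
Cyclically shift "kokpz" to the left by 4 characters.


Input: 'kokpz', shift = 4
Operation: split at index 4 and swap parts
Front part s[0:4] = 'kokp'
Back part s[4:] = 'z'
Rotated = back + front = 'z' + 'kokp'
Result: zkokp


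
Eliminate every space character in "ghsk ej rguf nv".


Input string: 'ghsk ej rguf nv'
Operation: remove all spaces
Words: 'ghsk', 'ej', 'rguf', 'nv'
Join without spaces: ghskejrgufnv


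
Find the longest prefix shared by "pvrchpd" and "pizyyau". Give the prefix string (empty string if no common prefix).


String 1: 'pvrchpd'
String 2: 'pizyyau'
Compare position by position:
pos 0: 'p' vs 'p' match
pos 1: 'v' vs 'i' differ -> stop
Longest common prefix: "p" (length 1)


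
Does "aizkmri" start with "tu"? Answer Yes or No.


Input string: 'aizkmri'
Prefix to check: 'tu'
First 2 characters of input: 'ai'
Match: False
Result: No


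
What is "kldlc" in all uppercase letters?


Input string: 'kldlc'
Operation: convert each letter to uppercase
Mapping: 'k'->'K', 'l'->'L', 'd'->'D', 'l'->'L', 'c'->'C'
Result: KLDLC


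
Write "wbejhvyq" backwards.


Input string: 'wbejhvyq'
Operation: reverse character order
Original order: 'w' -> 'b' -> 'e' -> 'j' -> 'h' -> 'v' -> 'y' -> 'q'
Reversed order: 'q' -> 'y' -> 'v' -> 'h' -> 'j' -> 'e' -> 'b' -> 'w'
Result: qyvhjebw


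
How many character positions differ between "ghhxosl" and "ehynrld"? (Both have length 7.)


String 1: 'ghhxosl'
String 2: 'ehynrld'
Compare each position: pos 0: 'g'!='e', pos 1: 'h'=='h', pos 2: 'h'!='y', pos 3: 'x'!='n', pos 4: 'o'!='r', pos 5: 's'!='l', pos 6: 'l'!='d'
Differing positions: 6
Hamming distance: 6


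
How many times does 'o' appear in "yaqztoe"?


Input string: 'yaqztoe'
Target character: 'o'
Scan each position: s[5]='o'
Matches found at indices: 5
Total: 1


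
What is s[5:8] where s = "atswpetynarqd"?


Input string: 'atswpetynarqd'
Operation: slice [5:8]
Extract characters: s[5]='e', s[6]='t', s[7]='y'
Result: ety


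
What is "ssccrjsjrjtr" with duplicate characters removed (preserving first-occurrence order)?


Input: 'ssccrjsjrjtr'
Operation: keep first occurrence of each character
Scan: s[0]='s' new -> keep; s[1]='s' seen -> skip; s[2]='c' new -> keep; s[3]='c' seen -> skip; s[4]='r' new -> keep; s[5]='j' new -> keep; s[6]='s' seen -> skip; s[7]='j' seen -> skip; s[8]='r' seen -> skip; s[9]='j' seen -> skip; s[10]='t' new -> keep; s[11]='r' seen -> skip
Result: scrjt


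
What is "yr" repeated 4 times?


Input string: 'yr'
Operation: repeat 4 times
Concatenation: 'yr' + 'yr' + 'yr' + 'yr'
Result: yryryryr


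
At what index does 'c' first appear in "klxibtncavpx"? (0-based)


Input string: 'klxibtncavpx'
Target: 'c'
Scanning left to right: s[0]='k', s[1]='l', s[2]='x', s[3]='i', s[4]='b', s[5]='t', s[6]='n', s[7]='c'
First match at index: 7


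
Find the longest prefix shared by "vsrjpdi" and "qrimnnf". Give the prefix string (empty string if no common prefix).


String 1: 'vsrjpdi'
String 2: 'qrimnnf'
Compare position by position:
pos 0: 'v' vs 'q' differ -> stop
Longest common prefix: "" (length 0)


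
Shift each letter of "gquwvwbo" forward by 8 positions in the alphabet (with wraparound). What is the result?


Input: 'gquwvwbo', shift = 8
Operation: for each letter, (position + 8) mod 26
Mapping: 'g'(6+8=14)->'o', 'q'(16+8=24)->'y', 'u'(20+8=28, 28 mod 26=2)->'c', 'w'(22+8=30, 30 mod 26=4)->'e', 'v'(21+8=29, 29 mod 26=3)->'d', 'w'(22+8=30, 30 mod 26=4)->'e', 'b'(1+8=9)->'j', 'o'(14+8=22)->'w'
Result: oycedejw


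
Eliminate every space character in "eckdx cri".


Input string: 'eckdx cri'
Operation: remove all spaces
Words: 'eckdx', 'cri'
Join without spaces: eckdxcri


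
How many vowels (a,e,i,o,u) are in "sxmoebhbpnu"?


Input string: 'sxmoebhbpnu'
Operation: count vowels (a, e, i, o, u)
Scan: s[0]='s', s[1]='x', s[2]='m', s[3]='o' (vowel), s[4]='e' (vowel), s[5]='b', s[6]='h', s[7]='b', s[8]='p', s[9]='n', s[10]='u' (vowel)
Vowels found: 3
Result: 3


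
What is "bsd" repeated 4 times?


Input string: 'bsd'
Operation: repeat 4 times
Concatenation: 'bsd' + 'bsd' + 'bsd' + 'bsd'
Result: bsdbsdbsdbsd


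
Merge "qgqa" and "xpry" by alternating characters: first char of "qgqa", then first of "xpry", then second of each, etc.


String 1: 'qgqa'
String 2: 'xpry'
Operation: alternate characters
Pairs: 'q'+'x', 'g'+'p', 'q'+'r', 'a'+'y'
Result: qxgpqray


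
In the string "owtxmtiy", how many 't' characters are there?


Input string: 'owtxmtiy'
Target character: 't'
Scan each position: s[2]='t', s[5]='t'
Matches found at indices: 2, 5
Total: 2


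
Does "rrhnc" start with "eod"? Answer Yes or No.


Input string: 'rrhnc'
Prefix to check: 'eod'
First 3 characters of input: 'rrh'
Match: False
Result: No


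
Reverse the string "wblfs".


Input string: 'wblfs'
Operation: reverse character order
Original order: 'w' -> 'b' -> 'l' -> 'f' -> 's'
Reversed order: 's' -> 'f' -> 'l' -> 'b' -> 'w'
Result: sflbw


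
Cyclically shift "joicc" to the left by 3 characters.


Input: 'joicc', shift = 3
Operation: split at index 3 and swap parts
Front part s[0:3] = 'joi'
Back part s[3:] = 'cc'
Rotated = back + front = 'cc' + 'joi'
Result: ccjoi


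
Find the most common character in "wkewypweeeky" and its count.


Input: 'wkewypweeeky'
Operation: tally each character
Counts: 'e':4, 'k':2, 'p':1, 'w':3, 'y':2
Maximum: 'e' appears 4 times


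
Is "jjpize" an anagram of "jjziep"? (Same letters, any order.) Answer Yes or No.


String 1: 'jjziep' -> sorted: 'eijjpz'
String 2: 'jjpize' -> sorted: 'eijjpz'
Compare sorted forms: 'eijjpz' == 'eijjpz'
Anagram: Yes


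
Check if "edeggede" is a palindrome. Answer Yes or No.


Input string: 'edeggede'
Reversed: 'edeggede'
Compare pairs: s[0]='e' vs s[7]='e' (match), s[1]='d' vs s[6]='d' (match), s[2]='e' vs s[5]='e' (match), s[3]='g' vs s[4]='g' (match)
Palindrome: Yes


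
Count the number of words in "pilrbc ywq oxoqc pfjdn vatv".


Input string: 'pilrbc ywq oxoqc pfjdn vatv'
Operation: split by spaces
Words found: 'pilrbc', 'ywq', 'oxoqc', 'pfjdn', 'vatv'
Word count: 5


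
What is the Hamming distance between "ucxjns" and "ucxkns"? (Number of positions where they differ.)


String 1: 'ucxjns'
String 2: 'ucxkns'
Compare each position: pos 0: 'u'=='u', pos 1: 'c'=='c', pos 2: 'x'=='x', pos 3: 'j'!='k', pos 4: 'n'=='n', pos 5: 's'=='s'
Differing positions: 1
Hamming distance: 1


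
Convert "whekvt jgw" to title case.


Input string: 'whekvt jgw'
Operation: capitalize first letter of each word
Word transformations: 'whekvt'->'Whekvt', 'jgw'->'Jgw'
Result: Whekvt Jgw


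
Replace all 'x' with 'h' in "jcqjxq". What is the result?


Input string: 'jcqjxq'
Operation: replace 'x' with 'h'
Positions of 'x': 4
After replacement: jcqjhq


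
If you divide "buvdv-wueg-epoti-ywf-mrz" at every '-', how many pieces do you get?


Input string: 'buvdv-wueg-epoti-ywf-mrz'
Delimiter: '-'
Split result: 'buvdv', 'wueg', 'epoti', 'ywf', 'mrz'
Number of parts: 5


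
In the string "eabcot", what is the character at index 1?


Input string: 'eabcot'
Operation: get character at index 1
Index mapping: s[0]='e', s[1]='a'
Result: 'a'


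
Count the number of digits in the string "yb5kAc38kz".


Input string: 'yb5kAc38kz'
Operation: count digit characters (0-9)
Scan: 'y', 'b', '5'(digit), 'k', 'A', 'c', '3'(digit), '8'(digit), 'k', 'z'
Digits found: 3
Result: 3


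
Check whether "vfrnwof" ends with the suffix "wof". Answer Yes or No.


Input string: 'vfrnwof'
Suffix to check: 'wof'
Last 3 characters of input: 'wof'
Match: True
Result: Yes


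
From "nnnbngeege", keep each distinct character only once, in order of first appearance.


Input: 'nnnbngeege'
Operation: keep first occurrence of each character
Scan: s[0]='n' new -> keep; s[1]='n' seen -> skip; s[2]='n' seen -> skip; s[3]='b' new -> keep; s[4]='n' seen -> skip; s[5]='g' new -> keep; s[6]='e' new -> keep; s[7]='e' seen -> skip; s[8]='g' seen -> skip; s[9]='e' seen -> skip
Result: nbge


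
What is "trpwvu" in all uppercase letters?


Input string: 'trpwvu'
Operation: convert each letter to uppercase
Mapping: 't'->'T', 'r'->'R', 'p'->'P', 'w'->'W', 'v'->'V', 'u'->'U'
Result: TRPWVU


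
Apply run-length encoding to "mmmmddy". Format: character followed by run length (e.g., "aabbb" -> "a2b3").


Input: 'mmmmddy'
Operation: identify consecutive runs
Runs: 'mmmm' -> m4, 'dd' -> d2, 'y' -> y1
Encoded: m4d2y1


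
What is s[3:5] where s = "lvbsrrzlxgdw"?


Input string: 'lvbsrrzlxgdw'
Operation: slice [3:5]
Extract characters: s[3]='s', s[4]='r'
Result: sr


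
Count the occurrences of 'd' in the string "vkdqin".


Input string: 'vkdqin'
Target character: 'd'
Scan each position: s[2]='d'
Matches found at indices: 2
Total: 1


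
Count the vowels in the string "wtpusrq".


Input string: 'wtpusrq'
Operation: count vowels (a, e, i, o, u)
Scan: s[0]='w', s[1]='t', s[2]='p', s[3]='u' (vowel), s[4]='s', s[5]='r', s[6]='q'
Vowels found: 1
Result: 1


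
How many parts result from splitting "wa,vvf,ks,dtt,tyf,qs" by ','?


Input string: 'wa,vvf,ks,dtt,tyf,qs'
Delimiter: ','
Split result: 'wa', 'vvf', 'ks', 'dtt', 'tyf', 'qs'
Number of parts: 6


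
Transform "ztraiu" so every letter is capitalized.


Input string: 'ztraiu'
Operation: convert each letter to uppercase
Mapping: 'z'->'Z', 't'->'T', 'r'->'R', 'a'->'A', 'i'->'I', 'u'->'U'
Result: ZTRAIU


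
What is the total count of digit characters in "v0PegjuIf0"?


Input string: 'v0PegjuIf0'
Operation: count digit characters (0-9)
Scan: 'v', '0'(digit), 'P', 'e', 'g', 'j', 'u', 'I', 'f', '0'(digit)
Digits found: 2
Result: 2


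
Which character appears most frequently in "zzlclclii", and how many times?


Input: 'zzlclclii'
Operation: tally each character
Counts: 'c':2, 'i':2, 'l':3, 'z':2
Maximum: 'l' appears 3 times


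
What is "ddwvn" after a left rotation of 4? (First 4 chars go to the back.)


Input: 'ddwvn', shift = 4
Operation: split at index 4 and swap parts
Front part s[0:4] = 'ddwv'
Back part s[4:] = 'n'
Rotated = back + front = 'n' + 'ddwv'
Result: nddwv


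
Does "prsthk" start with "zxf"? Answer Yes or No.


Input string: 'prsthk'
Prefix to check: 'zxf'
First 3 characters of input: 'prs'
Match: False
Result: No


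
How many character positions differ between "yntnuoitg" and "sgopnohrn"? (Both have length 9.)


String 1: 'yntnuoitg'
String 2: 'sgopnohrn'
Compare each position: pos 0: 'y'!='s', pos 1: 'n'!='g', pos 2: 't'!='o', pos 3: 'n'!='p', pos 4: 'u'!='n', pos 5: 'o'=='o', pos 6: 'i'!='h', pos 7: 't'!='r', pos 8: 'g'!='n'
Differing positions: 8
Hamming distance: 8


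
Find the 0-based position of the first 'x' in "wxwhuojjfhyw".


Input string: 'wxwhuojjfhyw'
Target: 'x'
Scanning left to right: s[0]='w', s[1]='x'
First match at index: 1


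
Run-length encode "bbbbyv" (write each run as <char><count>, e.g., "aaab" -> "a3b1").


Input: 'bbbbyv'
Operation: identify consecutive runs
Runs: 'bbbb' -> b4, 'y' -> y1, 'v' -> v1
Encoded: b4y1v1


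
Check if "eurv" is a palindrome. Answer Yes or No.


Input string: 'eurv'
Reversed: 'vrue'
Compare pairs: s[0]='e' vs s[3]='v' (mismatch), s[1]='u' vs s[2]='r' (mismatch)
Palindrome: No


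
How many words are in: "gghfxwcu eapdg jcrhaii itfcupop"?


Input string: 'gghfxwcu eapdg jcrhaii itfcupop'
Operation: split by spaces
Words found: 'gghfxwcu', 'eapdg', 'jcrhaii', 'itfcupop'
Word count: 4


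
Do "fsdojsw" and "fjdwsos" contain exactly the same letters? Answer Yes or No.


String 1: 'fsdojsw' -> sorted: 'dfjossw'
String 2: 'fjdwsos' -> sorted: 'dfjossw'
Compare sorted forms: 'dfjossw' == 'dfjossw'
Anagram: Yes


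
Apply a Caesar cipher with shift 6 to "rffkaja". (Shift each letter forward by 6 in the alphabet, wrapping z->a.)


Input: 'rffkaja', shift = 6
Operation: for each letter, (position + 6) mod 26
Mapping: 'r'(17+6=23)->'x', 'f'(5+6=11)->'l', 'f'(5+6=11)->'l', 'k'(10+6=16)->'q', 'a'(0+6=6)->'g', 'j'(9+6=15)->'p', 'a'(0+6=6)->'g'
Result: xllqgpg


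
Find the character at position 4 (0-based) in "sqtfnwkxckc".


Input string: 'sqtfnwkxckc'
Operation: get character at index 4
Index mapping: s[0]='s', s[1]='q', s[2]='t', s[3]='f', s[4]='n'
Result: 'n'


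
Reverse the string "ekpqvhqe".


Input string: 'ekpqvhqe'
Operation: reverse character order
Original order: 'e' -> 'k' -> 'p' -> 'q' -> 'v' -> 'h' -> 'q' -> 'e'
Reversed order: 'e' -> 'q' -> 'h' -> 'v' -> 'q' -> 'p' -> 'k' -> 'e'
Result: eqhvqpke


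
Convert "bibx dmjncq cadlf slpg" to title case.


Input string: 'bibx dmjncq cadlf slpg'
Operation: capitalize first letter of each word
Word transformations: 'bibx'->'Bibx', 'dmjncq'->'Dmjncq', 'cadlf'->'Cadlf', 'slpg'->'Slpg'
Result: Bibx Dmjncq Cadlf Slpg


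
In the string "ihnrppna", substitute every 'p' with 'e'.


Input string: 'ihnrppna'
Operation: replace 'p' with 'e'
Positions of 'p': 4, 5
After replacement: ihnreena


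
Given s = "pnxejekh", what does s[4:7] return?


Input string: 'pnxejekh'
Operation: slice [4:7]
Extract characters: s[4]='j', s[5]='e', s[6]='k'
Result: jek


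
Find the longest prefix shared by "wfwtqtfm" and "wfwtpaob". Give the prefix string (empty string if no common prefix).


String 1: 'wfwtqtfm'
String 2: 'wfwtpaob'
Compare position by position:
pos 0: 'w' vs 'w' match
pos 1: 'f' vs 'f' match
pos 2: 'w' vs 'w' match
pos 3: 't' vs 't' match
pos 4: 'q' vs 'p' differ -> stop
Longest common prefix: "wfwt" (length 4)


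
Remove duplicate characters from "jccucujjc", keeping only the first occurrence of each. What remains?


Input: 'jccucujjc'
Operation: keep first occurrence of each character
Scan: s[0]='j' new -> keep; s[1]='c' new -> keep; s[2]='c' seen -> skip; s[3]='u' new -> keep; s[4]='c' seen -> skip; s[5]='u' seen -> skip; s[6]='j' seen -> skip; s[7]='j' seen -> skip; s[8]='c' seen -> skip
Result: jcu


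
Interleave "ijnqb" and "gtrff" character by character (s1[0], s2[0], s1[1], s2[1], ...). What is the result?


String 1: 'ijnqb'
String 2: 'gtrff'
Operation: alternate characters
Pairs: 'i'+'g', 'j'+'t', 'n'+'r', 'q'+'f', 'b'+'f'
Result: igjtnrqfbf


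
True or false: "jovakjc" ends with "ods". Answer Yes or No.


Input string: 'jovakjc'
Suffix to check: 'ods'
Last 3 characters of input: 'kjc'
Match: False
Result: No


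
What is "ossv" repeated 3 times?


Input string: 'ossv'
Operation: repeat 3 times
Concatenation: 'ossv' + 'ossv' + 'ossv'
Result: ossvossvossv


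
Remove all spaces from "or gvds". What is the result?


Input string: 'or gvds'
Operation: remove all spaces
Words: 'or', 'gvds'
Join without spaces: orgvds


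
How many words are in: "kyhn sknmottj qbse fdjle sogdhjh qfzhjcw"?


Input string: 'kyhn sknmottj qbse fdjle sogdhjh qfzhjcw'
Operation: split by spaces
Words found: 'kyhn', 'sknmottj', 'qbse', 'fdjle', 'sogdhjh', 'qfzhjcw'
Word count: 6


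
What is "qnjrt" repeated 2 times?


Input string: 'qnjrt'
Operation: repeat 2 times
Concatenation: 'qnjrt' + 'qnjrt'
Result: qnjrtqnjrt


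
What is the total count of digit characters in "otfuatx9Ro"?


Input string: 'otfuatx9Ro'
Operation: count digit characters (0-9)
Scan: 'o', 't', 'f', 'u', 'a', 't', 'x', '9'(digit), 'R', 'o'
Digits found: 1
Result: 1


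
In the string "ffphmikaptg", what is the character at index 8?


Input string: 'ffphmikaptg'
Operation: get character at index 8
Index mapping: s[0]='f', s[1]='f', s[2]='p', s[3]='h', s[4]='m', s[5]='i', s[6]='k', s[7]='a', s[8]='p'
Result: 'p'


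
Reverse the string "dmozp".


Input string: 'dmozp'
Operation: reverse character order
Original order: 'd' -> 'm' -> 'o' -> 'z' -> 'p'
Reversed order: 'p' -> 'z' -> 'o' -> 'm' -> 'd'
Result: pzomd


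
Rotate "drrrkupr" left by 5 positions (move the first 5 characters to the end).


Input: 'drrrkupr', shift = 5
Operation: split at index 5 and swap parts
Front part s[0:5] = 'drrrk'
Back part s[5:] = 'upr'
Rotated = back + front = 'upr' + 'drrrk'
Result: uprdrrrk


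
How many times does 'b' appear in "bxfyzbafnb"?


Input string: 'bxfyzbafnb'
Target character: 'b'
Scan each position: s[0]='b', s[5]='b', s[9]='b'
Matches found at indices: 0, 5, 9
Total: 3


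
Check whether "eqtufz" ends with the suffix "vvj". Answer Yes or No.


Input string: 'eqtufz'
Suffix to check: 'vvj'
Last 3 characters of input: 'ufz'
Match: False
Result: No


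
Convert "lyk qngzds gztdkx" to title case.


Input string: 'lyk qngzds gztdkx'
Operation: capitalize first letter of each word
Word transformations: 'lyk'->'Lyk', 'qngzds'->'Qngzds', 'gztdkx'->'Gztdkx'
Result: Lyk Qngzds Gztdkx


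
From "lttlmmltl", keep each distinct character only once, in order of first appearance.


Input: 'lttlmmltl'
Operation: keep first occurrence of each character
Scan: s[0]='l' new -> keep; s[1]='t' new -> keep; s[2]='t' seen -> skip; s[3]='l' seen -> skip; s[4]='m' new -> keep; s[5]='m' seen -> skip; s[6]='l' seen -> skip; s[7]='t' seen -> skip; s[8]='l' seen -> skip
Result: ltm


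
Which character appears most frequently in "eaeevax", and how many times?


Input: 'eaeevax'
Operation: tally each character
Counts: 'a':2, 'e':3, 'v':1, 'x':1
Maximum: 'e' appears 3 times


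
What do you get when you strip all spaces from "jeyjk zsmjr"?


Input string: 'jeyjk zsmjr'
Operation: remove all spaces
Words: 'jeyjk', 'zsmjr'
Join without spaces: jeyjkzsmjr


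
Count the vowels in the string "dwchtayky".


Input string: 'dwchtayky'
Operation: count vowels (a, e, i, o, u)
Scan: s[0]='d', s[1]='w', s[2]='c', s[3]='h', s[4]='t', s[5]='a' (vowel), s[6]='y', s[7]='k', s[8]='y'
Vowels found: 1
Result: 1


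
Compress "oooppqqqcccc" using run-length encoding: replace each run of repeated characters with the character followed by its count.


Input: 'oooppqqqcccc'
Operation: identify consecutive runs
Runs: 'ooo' -> o3, 'pp' -> p2, 'qqq' -> q3, 'cccc' -> c4
Encoded: o3p2q3c4


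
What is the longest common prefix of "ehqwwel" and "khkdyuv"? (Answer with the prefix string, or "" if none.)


String 1: 'ehqwwel'
String 2: 'khkdyuv'
Compare position by position:
pos 0: 'e' vs 'k' differ -> stop
Longest common prefix: "" (length 0)


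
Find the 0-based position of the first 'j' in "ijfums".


Input string: 'ijfums'
Target: 'j'
Scanning left to right: s[0]='i', s[1]='j'
First match at index: 1


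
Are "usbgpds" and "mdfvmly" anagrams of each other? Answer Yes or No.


String 1: 'usbgpds' -> sorted: 'bdgpssu'
String 2: 'mdfvmly' -> sorted: 'dflmmvy'
Compare sorted forms: 'bdgpssu' != 'dflmmvy'
Anagram: No


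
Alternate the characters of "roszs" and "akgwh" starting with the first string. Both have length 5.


String 1: 'roszs'
String 2: 'akgwh'
Operation: alternate characters
Pairs: 'r'+'a', 'o'+'k', 's'+'g', 'z'+'w', 's'+'h'
Result: raoksgzwsh


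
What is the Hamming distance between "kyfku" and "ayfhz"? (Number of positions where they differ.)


String 1: 'kyfku'
String 2: 'ayfhz'
Compare each position: pos 0: 'k'!='a', pos 1: 'y'=='y', pos 2: 'f'=='f', pos 3: 'k'!='h', pos 4: 'u'!='z'
Differing positions: 3
Hamming distance: 3


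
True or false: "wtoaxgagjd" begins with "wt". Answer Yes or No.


Input string: 'wtoaxgagjd'
Prefix to check: 'wt'
First 2 characters of input: 'wt'
Match: True
Result: Yes
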